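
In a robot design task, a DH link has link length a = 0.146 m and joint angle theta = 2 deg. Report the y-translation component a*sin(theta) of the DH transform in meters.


a*sin(theta) = 0.146*sin(2 deg) = 0.0051

0.0051 m


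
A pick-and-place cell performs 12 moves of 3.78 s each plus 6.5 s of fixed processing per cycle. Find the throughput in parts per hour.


T_cycle = 12*3.78 + 6.5 = 51.8600 s
rate = 3600/T = 69.4177

69.4177 parts/hour


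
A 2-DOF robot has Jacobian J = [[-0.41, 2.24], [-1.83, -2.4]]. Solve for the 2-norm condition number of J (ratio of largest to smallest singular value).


JJ^T eigenvalues: trace(JJ^T) = 14.2946, det(JJ^T) = det(J)^2 = 25.83892224
s_max^2 = (14.2946 + sqrt(100.97990020))/2 = 12.17173778
s_min^2 = (14.2946 - sqrt(100.97990020))/2 = 2.12286222
kappa = s_max/s_min = sqrt(12.17173778/2.12286222) = 2.3945

2.3945


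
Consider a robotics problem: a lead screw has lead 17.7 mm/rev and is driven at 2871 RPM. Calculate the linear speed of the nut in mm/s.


v = lead * (RPM/60) = 17.7*2871/60 = 846.9450

846.9450 mm/s


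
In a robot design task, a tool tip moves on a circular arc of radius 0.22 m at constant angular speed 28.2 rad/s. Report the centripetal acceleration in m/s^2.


a_c = omega^2 * r = 28.2^2 * 0.22 = 174.9528

174.9528 m/s^2


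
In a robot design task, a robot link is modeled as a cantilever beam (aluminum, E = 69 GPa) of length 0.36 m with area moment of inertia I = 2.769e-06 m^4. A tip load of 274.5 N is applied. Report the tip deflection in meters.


delta = F*L^3/(3*E*I) = 274.5*0.36^3/(3*6.900e+10*2.769e-06)
      = 12.807072/573183 = 2.2344e-05

2.2344e-05 m


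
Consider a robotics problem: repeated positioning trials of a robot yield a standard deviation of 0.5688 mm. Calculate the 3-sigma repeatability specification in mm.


repeatability = 3*sigma = 3*0.5688 = 1.7064

1.7064 mm


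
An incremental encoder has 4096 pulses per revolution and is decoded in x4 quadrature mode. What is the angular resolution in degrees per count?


resolution = 360 / (PPR * 4) = 360 / 16384 = 0.0220

0.0220 degrees


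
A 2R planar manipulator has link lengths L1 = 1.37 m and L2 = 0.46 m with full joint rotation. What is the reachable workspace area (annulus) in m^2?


r_max = L1 + L2 = 1.8300, r_min = |L1 - L2| = 0.9100
A = pi*(r_max^2 - r_min^2) = pi*(3.3489 - 0.8281) = 7.9193

7.9193 m^2


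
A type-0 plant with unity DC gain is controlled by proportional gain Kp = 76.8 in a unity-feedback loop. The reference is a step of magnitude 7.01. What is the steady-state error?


e_ss = R/(1 + Kp) = 7.01/(1 + 76.8) = 7.01/77.8000 = 0.0901

0.0901


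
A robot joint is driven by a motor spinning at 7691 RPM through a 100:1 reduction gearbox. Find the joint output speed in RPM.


omega_joint = omega_motor / N = 7691 / 100 = 76.9100

76.9100 RPM


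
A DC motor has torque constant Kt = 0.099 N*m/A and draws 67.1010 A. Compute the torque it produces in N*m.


tau = Kt * I = 0.099*67.1010 = 6.6430

6.6430 N*m


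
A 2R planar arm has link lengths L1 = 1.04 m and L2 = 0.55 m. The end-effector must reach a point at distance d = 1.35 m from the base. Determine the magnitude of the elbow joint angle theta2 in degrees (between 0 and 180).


cos(th2) = (d^2 - L1^2 - L2^2)/(2*L1*L2) = (1.35^2 - 1.04^2 - 0.55^2)/(2*1.04*0.55) = 0.38321678
th2 = acos(0.38321678) = 67.4669 deg

67.4669 degrees


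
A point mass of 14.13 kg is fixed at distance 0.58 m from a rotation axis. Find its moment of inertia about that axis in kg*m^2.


I = m*r^2 = 14.13*0.58^2 = 4.7533

4.7533 kg*m^2


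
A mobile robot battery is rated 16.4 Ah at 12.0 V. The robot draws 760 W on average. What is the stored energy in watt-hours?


E = capacity * V = 16.4*12.0 = 196.8000

196.8000 Wh


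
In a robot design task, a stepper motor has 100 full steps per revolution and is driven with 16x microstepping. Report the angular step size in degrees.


step = 360/(100*16) = 360/1600 = 0.2250

0.2250 degrees


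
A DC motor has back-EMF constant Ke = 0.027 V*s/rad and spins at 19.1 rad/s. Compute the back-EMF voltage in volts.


V_emf = Ke * omega = 0.027*19.1 = 0.5157

0.5157 V


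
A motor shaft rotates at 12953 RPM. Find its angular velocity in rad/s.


omega = 12953 * 2*pi/60 = 1356.4350

1356.4350 rad/s


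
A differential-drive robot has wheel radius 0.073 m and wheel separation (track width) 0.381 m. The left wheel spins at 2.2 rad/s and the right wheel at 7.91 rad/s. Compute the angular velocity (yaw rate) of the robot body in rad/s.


omega = r*(wR - wL)/L = 0.073*(7.91 - (2.2))/0.381 = 1.0940

1.0940 rad/s


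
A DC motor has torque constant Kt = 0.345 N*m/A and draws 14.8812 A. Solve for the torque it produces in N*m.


tau = Kt * I = 0.345*14.8812 = 5.1340

5.1340 N*m


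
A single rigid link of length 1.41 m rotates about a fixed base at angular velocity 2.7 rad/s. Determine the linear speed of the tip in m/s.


v = L*omega = 1.41 * 2.7 = 3.8070

3.8070 m/s


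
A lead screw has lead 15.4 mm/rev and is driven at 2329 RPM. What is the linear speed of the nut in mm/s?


v = lead * (RPM/60) = 15.4*2329/60 = 597.7767

597.7767 mm/s


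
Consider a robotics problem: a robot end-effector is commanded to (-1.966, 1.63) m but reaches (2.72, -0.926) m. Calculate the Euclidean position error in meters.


dx = 2.72 - (-1.966) = 4.6860, dy = -0.926 - (1.63) = -2.5560
err = sqrt(21.958596 + 6.533136) = 5.3378

5.3378 m


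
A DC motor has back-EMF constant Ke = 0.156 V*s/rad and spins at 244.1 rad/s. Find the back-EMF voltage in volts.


V_emf = Ke * omega = 0.156*244.1 = 38.0796

38.0796 V


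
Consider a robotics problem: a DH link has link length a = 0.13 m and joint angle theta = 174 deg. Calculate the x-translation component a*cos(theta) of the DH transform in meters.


a*cos(theta) = 0.13*cos(174 deg) = -0.1293

-0.1293 m


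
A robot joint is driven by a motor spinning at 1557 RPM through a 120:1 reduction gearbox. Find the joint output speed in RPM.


omega_joint = omega_motor / N = 1557 / 120 = 12.9750

12.9750 RPM


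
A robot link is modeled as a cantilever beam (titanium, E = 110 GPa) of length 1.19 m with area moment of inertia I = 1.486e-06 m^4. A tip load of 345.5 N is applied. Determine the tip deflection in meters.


delta = F*L^3/(3*E*I) = 345.5*1.19^3/(3*1.100e+11*1.486e-06)
      = 582.2224345/490380 = 0.0012

0.0012 m


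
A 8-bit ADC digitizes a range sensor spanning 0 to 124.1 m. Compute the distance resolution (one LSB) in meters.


res = range / 2^n = 124.1/2^8 = 124.1/256 = 0.4848

0.4848 m


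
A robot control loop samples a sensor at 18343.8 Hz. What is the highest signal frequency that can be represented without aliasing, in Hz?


f_max = f_s/2 = 18343.8/2 = 9171.9000

9171.9000 Hz


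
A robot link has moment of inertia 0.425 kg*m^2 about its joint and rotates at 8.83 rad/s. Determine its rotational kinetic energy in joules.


KE = (1/2)*I*omega^2 = 0.5*0.425*8.83^2 = 16.5684

16.5684 J


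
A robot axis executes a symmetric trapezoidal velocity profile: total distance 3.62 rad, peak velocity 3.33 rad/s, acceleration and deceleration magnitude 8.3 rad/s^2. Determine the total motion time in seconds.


t_acc = v/a = 3.33/8.3 = 0.401205 s
d_acc = v^2/(2a) = 0.668006 rad (each ramp)
d_cruise = 3.62 - 2*0.668006 = 2.283988 rad
t_cruise = 2.283988/3.33 = 0.685882 s
t_total = 2*0.401205 + 0.685882 = 1.4883

1.4883 s


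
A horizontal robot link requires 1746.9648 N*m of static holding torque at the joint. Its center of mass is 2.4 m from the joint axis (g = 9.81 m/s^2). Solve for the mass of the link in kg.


m = tau / (g*L) = 1746.9648 / (9.81 * 2.4) = 74.2000

74.2000 kg


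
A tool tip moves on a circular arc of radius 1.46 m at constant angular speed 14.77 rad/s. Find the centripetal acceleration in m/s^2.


a_c = omega^2 * r = 14.77^2 * 1.46 = 318.5032

318.5032 m/s^2


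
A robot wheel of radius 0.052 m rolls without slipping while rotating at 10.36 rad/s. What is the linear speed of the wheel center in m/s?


v = omega * r = 10.36 * 0.052 = 0.5387

0.5387 m/s


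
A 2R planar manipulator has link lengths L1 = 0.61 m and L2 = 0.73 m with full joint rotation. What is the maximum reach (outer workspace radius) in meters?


r_max = L1 + L2 = 0.61 + 0.73 = 1.3400

1.3400 m


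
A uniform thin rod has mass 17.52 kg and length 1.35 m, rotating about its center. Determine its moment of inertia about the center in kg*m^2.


I = (1/12)*m*L^2 = (1/12)*17.52*1.35^2 = 2.6609

2.6609 kg*m^2


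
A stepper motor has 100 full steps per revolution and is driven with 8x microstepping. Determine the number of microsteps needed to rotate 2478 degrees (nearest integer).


step_size = 360/(100*8) = 360/800 = 0.450000 deg
n = 2478/(360/800) = 2478*800/360 = 5506.6667 -> 5507

5507 steps


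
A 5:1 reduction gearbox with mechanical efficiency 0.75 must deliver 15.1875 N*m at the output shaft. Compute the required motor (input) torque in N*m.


tau_in = tau_out / (N * eta) = 15.1875 / (5 * 0.75) = 4.0500

4.0500 N*m


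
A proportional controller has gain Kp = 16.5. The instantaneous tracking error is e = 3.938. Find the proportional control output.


u_P = Kp * e = 16.5 * 3.938 = 64.9770

64.9770


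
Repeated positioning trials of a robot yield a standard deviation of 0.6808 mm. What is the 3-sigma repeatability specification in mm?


repeatability = 3*sigma = 3*0.6808 = 2.0424

2.0424 mm


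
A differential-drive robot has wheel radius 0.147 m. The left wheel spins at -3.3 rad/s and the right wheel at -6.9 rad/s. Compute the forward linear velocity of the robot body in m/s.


v = r*(wR + wL)/2 = 0.147*(-6.9 + -3.3)/2 = -0.7497

-0.7497 m/s


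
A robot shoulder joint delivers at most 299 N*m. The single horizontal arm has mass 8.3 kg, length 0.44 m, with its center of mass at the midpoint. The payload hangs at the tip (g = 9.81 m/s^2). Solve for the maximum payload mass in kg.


tau_arm = m_arm*g*(L/2) = 8.3*9.81*0.44/2 = 17.9131 N*m
tau_payload = tau_max - tau_arm = 299 - 17.9131 = 281.0869
m_payload = tau_payload / (g*L) = 281.0869 / (9.81*0.44) = 65.1207

65.1207 kg


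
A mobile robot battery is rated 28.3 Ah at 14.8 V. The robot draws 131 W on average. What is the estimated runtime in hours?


E = 28.3*14.8 = 418.8400 Wh
t = E/P = 418.8400/131 = 3.1973

3.1973 hours


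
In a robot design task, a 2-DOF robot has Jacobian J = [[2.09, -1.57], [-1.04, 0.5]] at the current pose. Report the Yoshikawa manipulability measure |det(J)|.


det(J) = 2.09*0.5 - (-1.57)*(-1.04) = -0.5878
|det(J)| = 0.5878

0.5878


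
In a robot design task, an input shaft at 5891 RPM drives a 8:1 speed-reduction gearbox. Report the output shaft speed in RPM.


omega_out = omega_in / N = 5891 / 8 = 736.3750

736.3750 RPM


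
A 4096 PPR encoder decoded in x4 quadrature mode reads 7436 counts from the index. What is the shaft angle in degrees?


angle = counts * 360 / (PPR*4) = 7436 * 360 / 16384 = 163.3887

163.3887 degrees


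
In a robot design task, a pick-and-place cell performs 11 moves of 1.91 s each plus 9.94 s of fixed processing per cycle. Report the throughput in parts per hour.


T_cycle = 11*1.91 + 9.94 = 30.9500 s
rate = 3600/T = 116.3166

116.3166 parts/hour


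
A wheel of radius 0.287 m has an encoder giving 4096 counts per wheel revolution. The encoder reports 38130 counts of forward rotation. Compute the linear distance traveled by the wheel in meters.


revs = 38130/4096 = 9.309082
d = revs * 2*pi*r = 9.309082 * 2*pi*0.287 = 16.7868

16.7868 m


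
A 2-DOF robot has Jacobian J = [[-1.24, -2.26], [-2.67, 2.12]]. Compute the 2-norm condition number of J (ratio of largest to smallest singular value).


JJ^T eigenvalues: trace(JJ^T) = 18.2685, det(JJ^T) = det(J)^2 = 75.04756900
s_max^2 = (18.2685 + sqrt(33.54781625))/2 = 12.03027384
s_min^2 = (18.2685 - sqrt(33.54781625))/2 = 6.23822616
kappa = s_max/s_min = sqrt(12.03027384/6.23822616) = 1.3887

1.3887


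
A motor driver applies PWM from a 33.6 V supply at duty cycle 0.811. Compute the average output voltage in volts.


V_avg = V_supply * D = 33.6*0.811 = 27.2496

27.2496 V


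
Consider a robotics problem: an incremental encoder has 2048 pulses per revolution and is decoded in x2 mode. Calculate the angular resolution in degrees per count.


resolution = 360 / (PPR * 2) = 360 / 4096 = 0.0879

0.0879 degrees


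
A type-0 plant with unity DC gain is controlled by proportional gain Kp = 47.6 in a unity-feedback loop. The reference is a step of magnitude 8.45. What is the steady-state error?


e_ss = R/(1 + Kp) = 8.45/(1 + 47.6) = 8.45/48.6000 = 0.1739

0.1739


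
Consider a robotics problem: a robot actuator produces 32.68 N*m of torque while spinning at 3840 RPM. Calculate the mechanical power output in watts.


omega = 3840 * 2*pi/60 = 402.123860 rad/s
P = tau * omega = 32.68 * 402.123860 = 13141.4077

13141.4077 W


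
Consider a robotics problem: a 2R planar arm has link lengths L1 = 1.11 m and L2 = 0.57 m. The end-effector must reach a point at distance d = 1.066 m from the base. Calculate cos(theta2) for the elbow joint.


cos(th2) = (d^2 - L1^2 - L2^2)/(2*L1*L2) = (1.066^2 - 1.11^2 - 0.57^2)/(2*1.11*0.57) = -0.3324

-0.3324


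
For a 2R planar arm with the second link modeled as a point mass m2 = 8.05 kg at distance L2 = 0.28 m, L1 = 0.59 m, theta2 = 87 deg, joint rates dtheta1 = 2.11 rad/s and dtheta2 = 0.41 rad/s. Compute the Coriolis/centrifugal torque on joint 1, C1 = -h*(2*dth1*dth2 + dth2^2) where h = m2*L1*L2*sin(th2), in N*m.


h = m2*L1*L2*sin(th2) = 8.05*0.59*0.28*sin(87 deg) = 1.328037
C1 = -h*(2*2.11*0.41 + 0.41^2) = -1.328037*1.8983 = -2.5210

-2.5210 N*m


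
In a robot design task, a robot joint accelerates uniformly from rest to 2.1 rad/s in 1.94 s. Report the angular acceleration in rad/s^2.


alpha = delta_omega / t = 2.1 / 1.94 = 1.0825

1.0825 rad/s^2


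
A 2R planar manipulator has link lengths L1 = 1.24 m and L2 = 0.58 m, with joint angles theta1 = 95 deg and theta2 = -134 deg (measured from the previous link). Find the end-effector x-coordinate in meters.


x = L1*cos(th1) + L2*cos(th1+th2) = 1.24*cos(95 deg) + 0.58*cos(-39 deg) = 0.3427

0.3427 m


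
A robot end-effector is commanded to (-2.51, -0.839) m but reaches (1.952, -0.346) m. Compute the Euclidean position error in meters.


dx = 1.952 - (-2.51) = 4.4620, dy = -0.346 - (-0.839) = 0.4930
err = sqrt(19.909444 + 0.243049) = 4.4892

4.4892 m


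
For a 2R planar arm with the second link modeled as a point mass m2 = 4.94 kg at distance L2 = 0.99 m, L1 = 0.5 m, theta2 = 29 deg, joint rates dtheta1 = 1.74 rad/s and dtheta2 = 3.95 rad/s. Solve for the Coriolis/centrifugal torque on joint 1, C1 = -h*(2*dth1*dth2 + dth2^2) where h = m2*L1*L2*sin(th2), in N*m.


h = m2*L1*L2*sin(th2) = 4.94*0.5*0.99*sin(29 deg) = 1.185505
C1 = -h*(2*1.74*3.95 + 3.95^2) = -1.185505*29.3485 = -34.7928

-34.7928 N*m


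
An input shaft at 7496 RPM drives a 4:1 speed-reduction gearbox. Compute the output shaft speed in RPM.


omega_out = omega_in / N = 7496 / 4 = 1874.0000

1874.0000 RPM


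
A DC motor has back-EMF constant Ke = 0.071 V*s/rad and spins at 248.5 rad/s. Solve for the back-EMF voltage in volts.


V_emf = Ke * omega = 0.071*248.5 = 17.6435

17.6435 V


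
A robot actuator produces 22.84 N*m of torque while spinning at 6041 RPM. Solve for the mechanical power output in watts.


omega = 6041 * 2*pi/60 = 632.612041 rad/s
P = tau * omega = 22.84 * 632.612041 = 14448.8590

14448.8590 W


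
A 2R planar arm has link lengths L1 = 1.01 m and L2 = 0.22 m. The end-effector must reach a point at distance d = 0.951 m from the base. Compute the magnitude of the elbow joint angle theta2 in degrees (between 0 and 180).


cos(th2) = (d^2 - L1^2 - L2^2)/(2*L1*L2) = (0.951^2 - 1.01^2 - 0.22^2)/(2*1.01*0.22) = -0.36925968
th2 = acos(-0.36925968) = 111.6700 deg

111.6700 degrees


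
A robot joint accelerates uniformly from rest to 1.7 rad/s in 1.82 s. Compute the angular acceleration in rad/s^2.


alpha = delta_omega / t = 1.7 / 1.82 = 0.9341

0.9341 rad/s^2


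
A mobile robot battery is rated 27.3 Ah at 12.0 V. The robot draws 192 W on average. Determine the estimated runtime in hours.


E = 27.3*12.0 = 327.6000 Wh
t = E/P = 327.6000/192 = 1.7063

1.7063 hours


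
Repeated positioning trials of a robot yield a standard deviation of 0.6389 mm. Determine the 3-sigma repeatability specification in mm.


repeatability = 3*sigma = 3*0.6389 = 1.9167

1.9167 mm


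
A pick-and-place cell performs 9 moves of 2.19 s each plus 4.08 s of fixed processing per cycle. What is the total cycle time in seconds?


T = 9*2.19 + 4.08 = 23.7900

23.7900 s


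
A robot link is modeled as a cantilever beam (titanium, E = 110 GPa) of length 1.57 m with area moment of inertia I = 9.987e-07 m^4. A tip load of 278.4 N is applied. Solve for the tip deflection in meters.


delta = F*L^3/(3*E*I) = 278.4*1.57^3/(3*1.100e+11*9.987e-07)
      = 1077.3782112/329571 = 0.0033

0.0033 m


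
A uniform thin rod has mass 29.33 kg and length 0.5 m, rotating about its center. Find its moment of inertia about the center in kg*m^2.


I = (1/12)*m*L^2 = (1/12)*29.33*0.5^2 = 0.6110

0.6110 kg*m^2


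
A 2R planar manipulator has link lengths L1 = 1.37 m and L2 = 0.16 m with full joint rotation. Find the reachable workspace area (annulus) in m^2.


r_max = L1 + L2 = 1.5300, r_min = |L1 - L2| = 1.2100
A = pi*(r_max^2 - r_min^2) = pi*(2.3409 - 1.4641) = 2.7545

2.7545 m^2


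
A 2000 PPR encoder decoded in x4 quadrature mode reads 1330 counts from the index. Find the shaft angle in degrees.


angle = counts * 360 / (PPR*4) = 1330 * 360 / 8000 = 59.8500

59.8500 degrees


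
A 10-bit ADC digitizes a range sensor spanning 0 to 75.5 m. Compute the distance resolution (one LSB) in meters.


res = range / 2^n = 75.5/2^10 = 75.5/1024 = 0.0737

0.0737 m


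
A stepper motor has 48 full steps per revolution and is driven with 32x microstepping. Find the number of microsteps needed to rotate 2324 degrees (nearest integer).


step_size = 360/(48*32) = 360/1536 = 0.234375 deg
n = 2324/(360/1536) = 2324*1536/360 = 9915.7333 -> 9916

9916 steps


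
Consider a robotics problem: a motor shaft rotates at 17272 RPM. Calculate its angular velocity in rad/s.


omega = 17272 * 2*pi/60 = 1808.7196

1808.7196 rad/s


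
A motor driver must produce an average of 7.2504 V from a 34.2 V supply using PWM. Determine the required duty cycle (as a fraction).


D = V_avg/V_supply = 7.2504/34.2 = 0.2120

0.2120


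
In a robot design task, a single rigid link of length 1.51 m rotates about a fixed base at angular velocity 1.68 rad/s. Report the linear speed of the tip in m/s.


v = L*omega = 1.51 * 1.68 = 2.5368

2.5368 m/s


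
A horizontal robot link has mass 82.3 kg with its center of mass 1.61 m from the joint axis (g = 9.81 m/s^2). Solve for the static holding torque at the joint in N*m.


tau = m*g*L = 82.3 * 9.81 * 1.61 = 1299.8544

1299.8544 N*m


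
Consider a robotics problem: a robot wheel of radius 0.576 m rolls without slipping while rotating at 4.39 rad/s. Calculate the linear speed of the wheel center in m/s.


v = omega * r = 4.39 * 0.576 = 2.5286

2.5286 m/s


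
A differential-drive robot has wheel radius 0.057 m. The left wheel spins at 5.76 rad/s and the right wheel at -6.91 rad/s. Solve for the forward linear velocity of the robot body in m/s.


v = r*(wR + wL)/2 = 0.057*(-6.91 + 5.76)/2 = -0.0328

-0.0328 m/s


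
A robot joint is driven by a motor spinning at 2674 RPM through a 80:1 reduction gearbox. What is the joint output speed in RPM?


omega_joint = omega_motor / N = 2674 / 80 = 33.4250

33.4250 RPM


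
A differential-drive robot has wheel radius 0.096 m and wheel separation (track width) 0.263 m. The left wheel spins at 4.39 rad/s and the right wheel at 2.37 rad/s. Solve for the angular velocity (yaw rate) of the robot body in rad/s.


omega = r*(wR - wL)/L = 0.096*(2.37 - (4.39))/0.263 = -0.7373

-0.7373 rad/s


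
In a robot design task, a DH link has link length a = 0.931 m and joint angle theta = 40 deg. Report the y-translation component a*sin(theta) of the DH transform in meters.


a*sin(theta) = 0.931*sin(40 deg) = 0.5984

0.5984 m


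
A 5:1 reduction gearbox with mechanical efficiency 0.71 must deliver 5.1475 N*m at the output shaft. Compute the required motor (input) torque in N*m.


tau_in = tau_out / (N * eta) = 5.1475 / (5 * 0.71) = 1.4500

1.4500 N*m


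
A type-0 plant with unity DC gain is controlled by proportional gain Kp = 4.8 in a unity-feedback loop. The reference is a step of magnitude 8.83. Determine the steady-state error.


e_ss = R/(1 + Kp) = 8.83/(1 + 4.8) = 8.83/5.8000 = 1.5224

1.5224


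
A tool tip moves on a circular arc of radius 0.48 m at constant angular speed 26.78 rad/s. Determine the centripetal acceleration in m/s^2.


a_c = omega^2 * r = 26.78^2 * 0.48 = 344.2408

344.2408 m/s^2


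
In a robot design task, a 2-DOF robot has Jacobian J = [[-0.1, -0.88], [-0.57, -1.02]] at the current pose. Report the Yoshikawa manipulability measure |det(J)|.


det(J) = -0.1*-1.02 - (-0.88)*(-0.57) = -0.3996
|det(J)| = 0.3996

0.3996


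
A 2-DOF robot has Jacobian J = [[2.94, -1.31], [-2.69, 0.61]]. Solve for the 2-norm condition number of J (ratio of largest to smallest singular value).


JJ^T eigenvalues: trace(JJ^T) = 17.9679, det(JJ^T) = det(J)^2 = 2.99463025
s_max^2 = (17.9679 + sqrt(310.86690941))/2 = 17.79965912
s_min^2 = (17.9679 - sqrt(310.86690941))/2 = 0.16824088
kappa = s_max/s_min = sqrt(17.79965912/0.16824088) = 10.2858

10.2858


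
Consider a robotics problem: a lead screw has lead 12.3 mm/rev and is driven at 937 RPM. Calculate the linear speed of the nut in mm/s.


v = lead * (RPM/60) = 12.3*937/60 = 192.0850

192.0850 mm/s


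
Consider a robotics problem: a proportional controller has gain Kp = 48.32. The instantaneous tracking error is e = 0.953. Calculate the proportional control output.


u_P = Kp * e = 48.32 * 0.953 = 46.0490

46.0490


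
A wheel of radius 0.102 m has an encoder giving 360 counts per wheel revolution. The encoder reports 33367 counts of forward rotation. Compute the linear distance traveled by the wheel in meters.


revs = 33367/360 = 92.686111
d = revs * 2*pi*r = 92.686111 * 2*pi*0.102 = 59.4011

59.4011 m


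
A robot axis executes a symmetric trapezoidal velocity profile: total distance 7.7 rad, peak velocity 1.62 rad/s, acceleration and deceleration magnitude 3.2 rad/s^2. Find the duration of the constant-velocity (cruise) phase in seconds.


t_acc = v/a = 0.506250 s, d_acc = v^2/(2a) = 0.410063 rad each
d_cruise = 7.7 - 2*0.410063 = 6.879874 rad
t_cruise = d_cruise/v = 6.879874/1.62 = 4.2468

4.2468 s


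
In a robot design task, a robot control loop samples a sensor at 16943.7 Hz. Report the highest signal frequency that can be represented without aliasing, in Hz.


f_max = f_s/2 = 16943.7/2 = 8471.8500

8471.8500 Hz


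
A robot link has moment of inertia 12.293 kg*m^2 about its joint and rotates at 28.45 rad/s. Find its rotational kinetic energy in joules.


KE = (1/2)*I*omega^2 = 0.5*12.293*28.45^2 = 4974.9925

4974.9925 J


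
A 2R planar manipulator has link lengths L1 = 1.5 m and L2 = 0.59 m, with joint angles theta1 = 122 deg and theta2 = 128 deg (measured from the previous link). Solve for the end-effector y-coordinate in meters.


y = L1*sin(th1) + L2*sin(th1+th2) = 1.5*sin(122 deg) + 0.59*sin(250 deg) = 0.7177

0.7177 m


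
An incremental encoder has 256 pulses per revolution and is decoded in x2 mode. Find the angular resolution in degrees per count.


resolution = 360 / (PPR * 2) = 360 / 512 = 0.7031

0.7031 degrees


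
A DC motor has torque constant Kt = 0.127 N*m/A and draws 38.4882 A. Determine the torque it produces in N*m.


tau = Kt * I = 0.127*38.4882 = 4.8880

4.8880 N*m


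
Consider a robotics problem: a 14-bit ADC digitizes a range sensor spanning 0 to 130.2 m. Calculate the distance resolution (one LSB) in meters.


res = range / 2^n = 130.2/2^14 = 130.2/16384 = 0.0079

0.0079 m


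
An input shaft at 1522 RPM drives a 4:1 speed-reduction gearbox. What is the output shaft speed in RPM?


omega_out = omega_in / N = 1522 / 4 = 380.5000

380.5000 RPM


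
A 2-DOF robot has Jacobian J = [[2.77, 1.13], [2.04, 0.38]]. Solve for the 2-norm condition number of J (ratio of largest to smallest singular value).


JJ^T eigenvalues: trace(JJ^T) = 13.2558, det(JJ^T) = det(J)^2 = 1.56900676
s_max^2 = (13.2558 + sqrt(169.44020660))/2 = 13.13636001
s_min^2 = (13.2558 - sqrt(169.44020660))/2 = 0.11943999
kappa = s_max/s_min = sqrt(13.13636001/0.11943999) = 10.4873

10.4873


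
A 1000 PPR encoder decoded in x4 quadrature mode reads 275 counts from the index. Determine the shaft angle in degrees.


angle = counts * 360 / (PPR*4) = 275 * 360 / 4000 = 24.7500

24.7500 degrees


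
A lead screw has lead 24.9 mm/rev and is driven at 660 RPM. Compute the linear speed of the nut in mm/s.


v = lead * (RPM/60) = 24.9*660/60 = 273.9000

273.9000 mm/s


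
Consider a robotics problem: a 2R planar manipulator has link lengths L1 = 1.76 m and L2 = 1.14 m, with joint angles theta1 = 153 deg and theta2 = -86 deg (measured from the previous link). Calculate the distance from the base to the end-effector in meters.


x = L1*cos(th1) + L2*cos(th1+th2) = -1.122738
y = L1*sin(th1) + L2*sin(th1+th2) = 1.848399
d = sqrt(x^2 + y^2) = sqrt(1.260541 + 3.416579) = 2.1627

2.1627 m


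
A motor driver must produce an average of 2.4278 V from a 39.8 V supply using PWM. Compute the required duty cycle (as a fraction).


D = V_avg/V_supply = 2.4278/39.8 = 0.0610

0.0610


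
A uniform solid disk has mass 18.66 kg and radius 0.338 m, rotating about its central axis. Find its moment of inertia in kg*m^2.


I = (1/2)*m*R^2 = 0.5*18.66*0.338^2 = 1.0659

1.0659 kg*m^2


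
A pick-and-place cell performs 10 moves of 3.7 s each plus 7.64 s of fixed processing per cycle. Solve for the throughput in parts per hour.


T_cycle = 10*3.7 + 7.64 = 44.6400 s
rate = 3600/T = 80.6452

80.6452 parts/hour


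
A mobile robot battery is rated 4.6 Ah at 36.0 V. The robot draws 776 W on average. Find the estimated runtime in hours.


E = 4.6*36.0 = 165.6000 Wh
t = E/P = 165.6000/776 = 0.2134

0.2134 hours


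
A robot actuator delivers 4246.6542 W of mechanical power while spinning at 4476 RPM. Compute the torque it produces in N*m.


omega = 4476 * 2*pi/60 = 468.725624 rad/s
tau = P / omega = 4246.6542 / 468.725624 = 9.0600

9.0600 N*m


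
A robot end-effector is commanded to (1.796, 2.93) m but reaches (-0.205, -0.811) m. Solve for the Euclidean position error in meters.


dx = -0.205 - (1.796) = -2.0010, dy = -0.811 - (2.93) = -3.7410
err = sqrt(4.004001 + 13.995081) = 4.2425

4.2425 m


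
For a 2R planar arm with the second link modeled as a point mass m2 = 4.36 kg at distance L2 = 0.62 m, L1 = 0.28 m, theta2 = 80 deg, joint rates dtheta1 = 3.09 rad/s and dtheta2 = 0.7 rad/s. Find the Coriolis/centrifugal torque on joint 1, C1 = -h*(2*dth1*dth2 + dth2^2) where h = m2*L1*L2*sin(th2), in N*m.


h = m2*L1*L2*sin(th2) = 4.36*0.28*0.62*sin(80 deg) = 0.745397
C1 = -h*(2*3.09*0.7 + 0.7^2) = -0.745397*4.8160 = -3.5898

-3.5898 N*m


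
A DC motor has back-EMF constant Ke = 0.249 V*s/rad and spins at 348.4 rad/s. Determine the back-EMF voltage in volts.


V_emf = Ke * omega = 0.249*348.4 = 86.7516

86.7516 V


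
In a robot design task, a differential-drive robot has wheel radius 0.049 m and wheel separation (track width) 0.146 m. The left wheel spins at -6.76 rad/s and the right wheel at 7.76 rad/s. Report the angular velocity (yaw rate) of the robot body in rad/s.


omega = r*(wR - wL)/L = 0.049*(7.76 - (-6.76))/0.146 = 4.8732

4.8732 rad/s


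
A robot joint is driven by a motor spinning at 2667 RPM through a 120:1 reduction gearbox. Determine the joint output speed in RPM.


omega_joint = omega_motor / N = 2667 / 120 = 22.2250

22.2250 RPM


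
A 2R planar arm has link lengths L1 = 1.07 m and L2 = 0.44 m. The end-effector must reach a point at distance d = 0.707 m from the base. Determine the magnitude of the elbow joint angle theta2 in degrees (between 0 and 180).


cos(th2) = (d^2 - L1^2 - L2^2)/(2*L1*L2) = (0.707^2 - 1.07^2 - 0.44^2)/(2*1.07*0.44) = -0.89066589
th2 = acos(-0.89066589) = 152.9570 deg

152.9570 degrees


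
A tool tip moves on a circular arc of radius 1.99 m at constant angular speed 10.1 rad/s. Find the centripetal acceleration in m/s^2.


a_c = omega^2 * r = 10.1^2 * 1.99 = 202.9999

202.9999 m/s^2


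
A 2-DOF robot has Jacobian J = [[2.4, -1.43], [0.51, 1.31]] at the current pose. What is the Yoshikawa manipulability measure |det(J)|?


det(J) = 2.4*1.31 - (-1.43)*(0.51) = 3.8733
|det(J)| = 3.8733

3.8733


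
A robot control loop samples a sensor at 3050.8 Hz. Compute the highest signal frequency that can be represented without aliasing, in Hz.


f_max = f_s/2 = 3050.8/2 = 1525.4000

1525.4000 Hz


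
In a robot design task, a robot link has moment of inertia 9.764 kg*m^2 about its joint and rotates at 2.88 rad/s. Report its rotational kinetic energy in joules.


KE = (1/2)*I*omega^2 = 0.5*9.764*2.88^2 = 40.4933

40.4933 J


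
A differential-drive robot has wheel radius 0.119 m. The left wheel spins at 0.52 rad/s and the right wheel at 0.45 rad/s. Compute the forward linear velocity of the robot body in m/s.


v = r*(wR + wL)/2 = 0.119*(0.45 + 0.52)/2 = 0.0577

0.0577 m/s


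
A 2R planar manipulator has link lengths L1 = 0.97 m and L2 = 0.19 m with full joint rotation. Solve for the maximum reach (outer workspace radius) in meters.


r_max = L1 + L2 = 0.97 + 0.19 = 1.1600

1.1600 m


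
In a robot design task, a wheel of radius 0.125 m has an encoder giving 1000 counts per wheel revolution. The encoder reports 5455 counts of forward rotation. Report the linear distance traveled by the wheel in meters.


revs = 5455/1000 = 5.455000
d = revs * 2*pi*r = 5.455000 * 2*pi*0.125 = 4.2843

4.2843 m


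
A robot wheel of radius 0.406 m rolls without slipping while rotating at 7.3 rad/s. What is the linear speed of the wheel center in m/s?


v = omega * r = 7.3 * 0.406 = 2.9638

2.9638 m/s


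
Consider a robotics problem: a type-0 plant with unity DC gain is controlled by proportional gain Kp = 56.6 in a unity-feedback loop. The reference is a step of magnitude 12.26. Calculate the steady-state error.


e_ss = R/(1 + Kp) = 12.26/(1 + 56.6) = 12.26/57.6000 = 0.2128

0.2128


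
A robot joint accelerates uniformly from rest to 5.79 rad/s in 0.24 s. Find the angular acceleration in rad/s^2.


alpha = delta_omega / t = 5.79 / 0.24 = 24.1250

24.1250 rad/s^2


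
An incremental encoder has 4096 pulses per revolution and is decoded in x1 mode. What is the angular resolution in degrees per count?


resolution = 360 / (PPR * 1) = 360 / 4096 = 0.0879

0.0879 degrees


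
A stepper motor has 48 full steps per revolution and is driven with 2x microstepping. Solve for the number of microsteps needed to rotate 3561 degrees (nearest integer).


step_size = 360/(48*2) = 360/96 = 3.750000 deg
n = 3561/(360/96) = 3561*96/360 = 949.6000 -> 950

950 steps


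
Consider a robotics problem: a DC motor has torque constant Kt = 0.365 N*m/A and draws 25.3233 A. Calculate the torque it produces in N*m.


tau = Kt * I = 0.365*25.3233 = 9.2430

9.2430 N*m


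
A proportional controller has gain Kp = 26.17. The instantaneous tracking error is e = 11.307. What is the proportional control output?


u_P = Kp * e = 26.17 * 11.307 = 295.9042

295.9042


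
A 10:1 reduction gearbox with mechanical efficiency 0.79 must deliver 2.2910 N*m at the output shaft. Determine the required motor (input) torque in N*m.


tau_in = tau_out / (N * eta) = 2.2910 / (10 * 0.79) = 0.2900

0.2900 N*m


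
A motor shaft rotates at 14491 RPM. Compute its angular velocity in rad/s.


omega = 14491 * 2*pi/60 = 1517.4940

1517.4940 rad/s


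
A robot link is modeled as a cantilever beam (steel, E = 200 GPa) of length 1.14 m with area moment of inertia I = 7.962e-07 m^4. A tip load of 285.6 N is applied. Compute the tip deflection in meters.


delta = F*L^3/(3*E*I) = 285.6*1.14^3/(3*2.000e+11*7.962e-07)
      = 423.1289664/477720 = 8.8573e-04

8.8573e-04 m


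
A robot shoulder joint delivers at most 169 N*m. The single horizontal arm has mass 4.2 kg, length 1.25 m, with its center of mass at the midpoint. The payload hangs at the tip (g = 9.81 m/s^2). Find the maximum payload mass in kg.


tau_arm = m_arm*g*(L/2) = 4.2*9.81*1.25/2 = 25.7513 N*m
tau_payload = tau_max - tau_arm = 169 - 25.7513 = 143.2487
m_payload = tau_payload / (g*L) = 143.2487 / (9.81*1.25) = 11.6819

11.6819 kg


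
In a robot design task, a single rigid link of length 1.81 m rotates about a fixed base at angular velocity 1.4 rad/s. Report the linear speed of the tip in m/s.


v = L*omega = 1.81 * 1.4 = 2.5340

2.5340 m/s


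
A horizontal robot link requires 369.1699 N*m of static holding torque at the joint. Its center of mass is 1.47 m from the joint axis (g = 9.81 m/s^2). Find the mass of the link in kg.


m = tau / (g*L) = 369.1699 / (9.81 * 1.47) = 25.6000

25.6000 kg


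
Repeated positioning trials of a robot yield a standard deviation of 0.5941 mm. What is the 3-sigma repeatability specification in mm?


repeatability = 3*sigma = 3*0.5941 = 1.7823

1.7823 mm


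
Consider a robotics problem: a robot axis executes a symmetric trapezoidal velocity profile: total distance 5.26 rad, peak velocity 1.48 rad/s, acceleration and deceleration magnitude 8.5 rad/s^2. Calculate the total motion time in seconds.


t_acc = v/a = 1.48/8.5 = 0.174118 s
d_acc = v^2/(2a) = 0.128847 rad (each ramp)
d_cruise = 5.26 - 2*0.128847 = 5.002306 rad
t_cruise = 5.002306/1.48 = 3.379936 s
t_total = 2*0.174118 + 3.379936 = 3.7282

3.7282 s


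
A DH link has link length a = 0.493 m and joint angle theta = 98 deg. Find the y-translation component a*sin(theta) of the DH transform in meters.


a*sin(theta) = 0.493*sin(98 deg) = 0.4882

0.4882 m


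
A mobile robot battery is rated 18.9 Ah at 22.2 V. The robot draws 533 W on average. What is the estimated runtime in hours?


E = 18.9*22.2 = 419.5800 Wh
t = E/P = 419.5800/533 = 0.7872

0.7872 hours


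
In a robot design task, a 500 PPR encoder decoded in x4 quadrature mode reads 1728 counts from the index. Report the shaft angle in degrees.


angle = counts * 360 / (PPR*4) = 1728 * 360 / 2000 = 311.0400

311.0400 degrees


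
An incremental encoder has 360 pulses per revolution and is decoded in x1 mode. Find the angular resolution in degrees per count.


resolution = 360 / (PPR * 1) = 360 / 360 = 1.0000

1.0000 degrees


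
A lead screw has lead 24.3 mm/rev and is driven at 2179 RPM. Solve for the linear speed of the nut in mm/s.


v = lead * (RPM/60) = 24.3*2179/60 = 882.4950

882.4950 mm/s


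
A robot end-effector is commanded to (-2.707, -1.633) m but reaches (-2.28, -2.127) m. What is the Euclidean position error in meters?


dx = -2.28 - (-2.707) = 0.4270, dy = -2.127 - (-1.633) = -0.4940
err = sqrt(0.182329 + 0.244036) = 0.6530

0.6530 m


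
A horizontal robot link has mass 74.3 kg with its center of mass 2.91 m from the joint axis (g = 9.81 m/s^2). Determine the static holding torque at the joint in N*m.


tau = m*g*L = 74.3 * 9.81 * 2.91 = 2121.0495

2121.0495 N*m


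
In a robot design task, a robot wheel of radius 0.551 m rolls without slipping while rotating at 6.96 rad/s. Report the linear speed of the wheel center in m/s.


v = omega * r = 6.96 * 0.551 = 3.8350

3.8350 m/s


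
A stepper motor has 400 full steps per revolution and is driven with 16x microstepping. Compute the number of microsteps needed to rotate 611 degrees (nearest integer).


step_size = 360/(400*16) = 360/6400 = 0.056250 deg
n = 611/(360/6400) = 611*6400/360 = 10862.2222 -> 10862

10862 steps


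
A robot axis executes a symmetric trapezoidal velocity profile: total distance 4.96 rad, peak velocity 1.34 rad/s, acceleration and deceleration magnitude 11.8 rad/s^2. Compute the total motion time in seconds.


t_acc = v/a = 1.34/11.8 = 0.113559 s
d_acc = v^2/(2a) = 0.076085 rad (each ramp)
d_cruise = 4.96 - 2*0.076085 = 4.807830 rad
t_cruise = 4.807830/1.34 = 3.587933 s
t_total = 2*0.113559 + 3.587933 = 3.8151

3.8151 s


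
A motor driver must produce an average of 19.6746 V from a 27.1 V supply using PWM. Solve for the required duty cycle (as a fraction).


D = V_avg/V_supply = 19.6746/27.1 = 0.7260

0.7260


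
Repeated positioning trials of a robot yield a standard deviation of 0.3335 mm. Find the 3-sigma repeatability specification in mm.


repeatability = 3*sigma = 3*0.3335 = 1.0005

1.0005 mm


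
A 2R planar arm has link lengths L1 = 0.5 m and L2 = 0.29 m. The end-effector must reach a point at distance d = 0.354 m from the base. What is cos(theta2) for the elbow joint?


cos(th2) = (d^2 - L1^2 - L2^2)/(2*L1*L2) = (0.354^2 - 0.5^2 - 0.29^2)/(2*0.5*0.29) = -0.7199

-0.7199


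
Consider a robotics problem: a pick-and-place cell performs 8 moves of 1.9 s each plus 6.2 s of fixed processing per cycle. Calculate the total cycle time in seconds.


T = 8*1.9 + 6.2 = 21.4000

21.4000 s


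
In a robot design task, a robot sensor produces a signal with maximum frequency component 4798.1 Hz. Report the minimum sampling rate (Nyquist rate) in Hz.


f_s,min = 2*f_max = 2*4798.1 = 9596.2000

9596.2000 Hz


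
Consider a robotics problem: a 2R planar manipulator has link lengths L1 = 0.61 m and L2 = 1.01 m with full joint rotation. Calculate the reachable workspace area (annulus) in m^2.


r_max = L1 + L2 = 1.6200, r_min = |L1 - L2| = 0.4000
A = pi*(r_max^2 - r_min^2) = pi*(2.6244 - 0.1600) = 7.7421

7.7421 m^2


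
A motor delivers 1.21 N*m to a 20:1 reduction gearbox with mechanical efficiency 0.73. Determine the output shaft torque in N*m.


tau_out = tau_in * N * eta = 1.21 * 20 * 0.73 = 17.6660

17.6660 N*m


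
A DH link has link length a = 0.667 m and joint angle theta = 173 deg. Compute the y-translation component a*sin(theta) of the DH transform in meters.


a*sin(theta) = 0.667*sin(173 deg) = 0.0813

0.0813 m


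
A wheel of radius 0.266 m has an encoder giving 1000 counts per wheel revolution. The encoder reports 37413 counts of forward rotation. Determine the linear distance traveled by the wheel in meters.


revs = 37413/1000 = 37.413000
d = revs * 2*pi*r = 37.413000 * 2*pi*0.266 = 62.5294

62.5294 m


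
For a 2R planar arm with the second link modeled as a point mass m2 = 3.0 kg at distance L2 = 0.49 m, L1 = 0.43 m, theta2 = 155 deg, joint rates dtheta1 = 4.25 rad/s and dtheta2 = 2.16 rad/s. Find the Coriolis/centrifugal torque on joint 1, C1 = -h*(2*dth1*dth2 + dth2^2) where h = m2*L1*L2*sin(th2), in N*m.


h = m2*L1*L2*sin(th2) = 3.0*0.43*0.49*sin(155 deg) = 0.267137
C1 = -h*(2*4.25*2.16 + 2.16^2) = -0.267137*23.0256 = -6.1510

-6.1510 N*m


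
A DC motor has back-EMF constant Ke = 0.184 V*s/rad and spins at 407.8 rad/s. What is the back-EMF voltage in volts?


V_emf = Ke * omega = 0.184*407.8 = 75.0352

75.0352 V


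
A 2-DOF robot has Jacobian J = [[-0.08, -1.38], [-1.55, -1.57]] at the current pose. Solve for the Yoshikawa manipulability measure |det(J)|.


det(J) = -0.08*-1.57 - (-1.38)*(-1.55) = -2.0134
|det(J)| = 2.0134

2.0134
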